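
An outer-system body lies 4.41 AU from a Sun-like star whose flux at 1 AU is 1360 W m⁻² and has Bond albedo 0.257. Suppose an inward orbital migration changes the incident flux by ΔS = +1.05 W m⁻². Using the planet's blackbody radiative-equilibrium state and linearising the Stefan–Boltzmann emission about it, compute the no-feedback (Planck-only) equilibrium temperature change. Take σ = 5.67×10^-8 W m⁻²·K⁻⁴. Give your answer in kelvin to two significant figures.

Flux at the orbit: S = 1360/(4.41)² = 69.93 W m⁻².
The baseline emission temperature is T_e = 123.0 K.
Only a fraction (1−α) is absorbed and it's spread over 4πR², so ΔF = (1−α)ΔS/4 = 0.1950 W m⁻².
The Planck feedback parameter is 4σT_e³ = 0.4223 W m⁻²/K.
So ΔT₀ = 0.1950/0.4223 = 0.462 K.

0.46 K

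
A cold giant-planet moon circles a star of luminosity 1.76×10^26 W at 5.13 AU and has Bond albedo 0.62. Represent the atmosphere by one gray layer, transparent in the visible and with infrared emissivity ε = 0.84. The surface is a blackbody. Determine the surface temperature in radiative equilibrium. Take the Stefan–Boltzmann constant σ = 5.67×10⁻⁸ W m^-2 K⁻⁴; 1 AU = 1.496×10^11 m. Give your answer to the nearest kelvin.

d = 5.13 × 1.496×10^11 m = 7.674×10^11 m.
Flux at the orbit: S = L/(4πd²) = 1.76×10^26/(4π·(7.67×10^11)²) = 23.78 W m^-2.
Effective emission temperature (TOA balance): σT_e⁴ = S(1−α)/4 = 2.259 W m^-2 → T_e = 79.45 K.
For a single slab of emissivity ε, T_s⁴ = 2T_e⁴/(2−ε); thus T_s = 79.45·(1.724)^(1/4) = 91.04 K.

91 K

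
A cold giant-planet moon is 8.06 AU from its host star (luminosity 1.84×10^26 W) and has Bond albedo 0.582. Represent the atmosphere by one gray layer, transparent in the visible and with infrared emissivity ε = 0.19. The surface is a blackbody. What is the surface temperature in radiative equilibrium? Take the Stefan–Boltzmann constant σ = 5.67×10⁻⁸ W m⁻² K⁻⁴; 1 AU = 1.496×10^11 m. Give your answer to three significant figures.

Orbital distance: d = 8.06 AU = 1.206×10^12 m.
Spreading L over a sphere of radius d: S = 1.84×10^26/(4π·1.21×10^12²) = 10.07 W m⁻².
The planet radiates to space at T_e = [S(1−α)/(4σ)]^(1/4) = 65.64 K.
Surface balance with a leaky layer gives σT_s⁴ = σT_e⁴·2/(2−ε), so T_s = T_e·[2/(2−0.19)]^(1/4) = 67.30 K.

67.3 K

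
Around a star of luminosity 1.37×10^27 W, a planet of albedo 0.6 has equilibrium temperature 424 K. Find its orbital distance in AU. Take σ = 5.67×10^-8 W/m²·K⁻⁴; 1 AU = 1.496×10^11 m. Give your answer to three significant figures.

The flux needed for this T is 4σT⁴/(1−0.6) = 18330 W/m².
Then d = [L/(4πS)]^(1/2) = 7.713×10^10 m, i.e. 0.5156 AU.

0.516 AU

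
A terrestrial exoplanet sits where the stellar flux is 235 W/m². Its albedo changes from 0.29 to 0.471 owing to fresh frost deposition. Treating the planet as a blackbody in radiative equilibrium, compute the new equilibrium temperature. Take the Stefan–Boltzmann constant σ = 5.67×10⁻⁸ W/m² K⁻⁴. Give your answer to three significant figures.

New equilibrium: T₂ = [(1−0.471)·235.0/(4σ)]^(1/4) = 153.0 K.

153 kelvin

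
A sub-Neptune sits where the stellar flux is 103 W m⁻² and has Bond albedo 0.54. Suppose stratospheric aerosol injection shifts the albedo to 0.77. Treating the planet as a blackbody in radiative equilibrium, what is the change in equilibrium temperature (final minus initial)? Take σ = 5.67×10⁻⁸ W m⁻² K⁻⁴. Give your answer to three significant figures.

Initial: T₁ = [S(1−0.54)/(4σ)]^(1/4) = 120.2 K.
After:  T₂ = [103.0·0.23/(4σ)]^(1/4) = 101.1 K.
ΔT = T₂ − T₁ = -19.13 K.

-19.1 kelvin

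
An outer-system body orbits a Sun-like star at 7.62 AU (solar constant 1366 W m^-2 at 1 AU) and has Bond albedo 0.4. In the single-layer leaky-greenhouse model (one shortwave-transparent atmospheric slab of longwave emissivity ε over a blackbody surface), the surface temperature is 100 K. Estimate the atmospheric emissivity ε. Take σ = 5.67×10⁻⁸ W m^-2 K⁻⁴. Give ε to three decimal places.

Irradiance scales as 1/d², so S = 1366 W m^-2 × (1/7.62)² = 23.53 W m^-2.
Effective temperature: T_e = [S(1−α)/(4σ)]^(1/4) = 88.82 K.
Since (2−ε)/2 = (T_e/T_s)⁴ = 0.6224, ε = 0.7553.

0.755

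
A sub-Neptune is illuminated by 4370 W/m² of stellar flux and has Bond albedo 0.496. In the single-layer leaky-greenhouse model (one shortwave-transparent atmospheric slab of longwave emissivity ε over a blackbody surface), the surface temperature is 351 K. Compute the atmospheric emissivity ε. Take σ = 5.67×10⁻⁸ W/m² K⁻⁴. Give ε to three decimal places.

TOA balance gives T_e = 313.9 K.
T_s⁴ = T_e⁴·2/(2−ε) → ε = 2 − 2(T_e/T_s)⁴ = 2 − 2·(313.9/351)⁴ = 0.7204.

0.720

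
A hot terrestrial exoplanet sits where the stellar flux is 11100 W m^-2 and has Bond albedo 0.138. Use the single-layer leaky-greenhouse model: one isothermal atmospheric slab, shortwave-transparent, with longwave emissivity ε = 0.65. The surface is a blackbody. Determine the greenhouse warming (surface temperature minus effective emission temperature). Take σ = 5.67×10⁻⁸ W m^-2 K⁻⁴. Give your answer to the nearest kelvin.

The planet radiates to space at T_e = [S(1−α)/(4σ)]^(1/4) = 453.2 K.
For a single slab of emissivity ε, T_s⁴ = 2T_e⁴/(2−ε); thus T_s = 453.2·(1.481)^(1/4) = 500.0 K.
The atmosphere warms the surface by 46.79 K.

47 K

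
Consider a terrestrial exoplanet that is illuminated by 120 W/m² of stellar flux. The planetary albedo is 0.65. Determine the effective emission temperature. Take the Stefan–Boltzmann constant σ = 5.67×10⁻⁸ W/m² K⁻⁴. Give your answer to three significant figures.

Absorbed flux (global mean): S(1−α)/4 = 120.0·0.35/4 = 10.50 W/m².
Balancing against σT⁴: T = (10.50/5.67×10⁻⁸)^(1/4) = 116.7 K.

117 kelvin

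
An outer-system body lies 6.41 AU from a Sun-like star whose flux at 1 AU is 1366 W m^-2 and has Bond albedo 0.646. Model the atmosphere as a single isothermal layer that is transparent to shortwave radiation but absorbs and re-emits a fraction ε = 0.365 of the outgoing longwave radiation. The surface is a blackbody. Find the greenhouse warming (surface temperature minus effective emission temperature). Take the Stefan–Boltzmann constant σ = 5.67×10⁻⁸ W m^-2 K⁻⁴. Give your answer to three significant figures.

Flux at the orbit: S = 1366/(6.41)² = 33.25 W m^-2.
At the top of the atmosphere, σT_e⁴ = S(1−α)/4 = 2.942 W m^-2, giving T_e = 84.87 K.
Surface balance with a leaky layer gives σT_s⁴ = σT_e⁴·2/(2−ε), so T_s = T_e·[2/(2−0.365)]^(1/4) = 89.26 K.
T_s − T_e = 89.26 − 84.87 = 4.385 K.

4.39 K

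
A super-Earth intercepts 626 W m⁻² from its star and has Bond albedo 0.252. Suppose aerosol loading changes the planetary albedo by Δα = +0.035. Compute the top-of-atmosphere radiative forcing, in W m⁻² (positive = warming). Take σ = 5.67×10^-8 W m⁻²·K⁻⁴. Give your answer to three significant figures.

-5.48 W m⁻²

The change in absorbed flux is Δ[S(1−α)/4] = −SΔα/4 = -5.478 W m⁻².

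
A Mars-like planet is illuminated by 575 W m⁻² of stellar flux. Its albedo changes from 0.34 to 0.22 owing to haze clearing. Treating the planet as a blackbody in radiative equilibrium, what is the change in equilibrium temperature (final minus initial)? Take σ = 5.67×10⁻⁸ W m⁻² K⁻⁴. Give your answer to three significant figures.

Before: T₁ = [575.0·0.66/(4σ)]^(1/4) = 202.3 K.
After:  T₂ = [575.0·0.78/(4σ)]^(1/4) = 210.9 K.
ΔT = T₂ − T₁ = 8.626 K.

8.63 kelvin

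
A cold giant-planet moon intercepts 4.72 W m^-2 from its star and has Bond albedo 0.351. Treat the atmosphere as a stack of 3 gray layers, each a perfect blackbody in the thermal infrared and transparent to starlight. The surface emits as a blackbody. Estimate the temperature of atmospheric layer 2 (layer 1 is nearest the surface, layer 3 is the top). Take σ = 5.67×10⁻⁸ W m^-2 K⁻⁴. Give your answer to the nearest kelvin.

The effective emission temperature is T_e = [S(1−α)/(4σ)]^¼ = 60.62 K.
In the N-layer model, layer k (counted from the surface) has T_k = (N+1−k)^(1/4)·T_e.
T_2 = (2)^(1/4)·60.62 = 72.09 K.

72 K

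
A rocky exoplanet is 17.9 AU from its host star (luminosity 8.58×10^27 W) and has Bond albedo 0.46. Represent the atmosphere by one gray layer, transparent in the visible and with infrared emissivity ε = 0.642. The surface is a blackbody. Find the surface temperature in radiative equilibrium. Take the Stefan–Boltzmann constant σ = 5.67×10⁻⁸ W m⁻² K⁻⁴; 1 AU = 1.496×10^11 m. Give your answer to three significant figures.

d = 17.9 × 1.496×10^11 m = 2.678×10^12 m.
Flux at the orbit: S = L/(4πd²) = 8.58×10^27/(4π·(2.68×10^12)²) = 95.22 W m⁻².
At the top of the atmosphere, σT_e⁴ = S(1−α)/4 = 12.85 W m⁻², giving T_e = 122.7 K.
Surface balance with a leaky layer gives σT_s⁴ = σT_e⁴·2/(2−ε), so T_s = T_e·[2/(2−0.642)]^(1/4) = 135.2 K.

135 kelvin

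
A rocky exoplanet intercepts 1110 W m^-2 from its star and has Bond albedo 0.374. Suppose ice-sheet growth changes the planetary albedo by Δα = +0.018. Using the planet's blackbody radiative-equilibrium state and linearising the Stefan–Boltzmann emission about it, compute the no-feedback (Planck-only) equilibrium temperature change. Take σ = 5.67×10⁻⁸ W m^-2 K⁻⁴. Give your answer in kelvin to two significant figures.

Reference equilibrium: T_e = [S(1−α)/(4σ)]^(1/4) = 235.3 K.
The change in absorbed flux is Δ[S(1−α)/4] = −SΔα/4 = -4.995 W m^-2.
Linearising σT⁴ gives d(σT⁴)/dT = 4σT_e³ = 2.953 W m^-2 per K.
So ΔT₀ = -4.995/2.953 = -1.69 K.

-1.7 K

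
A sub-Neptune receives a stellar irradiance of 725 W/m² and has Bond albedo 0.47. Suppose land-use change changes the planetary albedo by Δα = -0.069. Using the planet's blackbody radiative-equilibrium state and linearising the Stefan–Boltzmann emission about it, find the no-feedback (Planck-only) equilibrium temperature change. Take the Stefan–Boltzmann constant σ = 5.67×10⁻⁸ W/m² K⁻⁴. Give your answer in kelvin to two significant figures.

6.6 K

The baseline emission temperature is T_e = 202.9 K.
ΔF = −(S/4)Δα = −(725.0/4)×(-0.069) = 12.51 W/m².
Linearising σT⁴ gives d(σT⁴)/dT = 4σT_e³ = 1.894 W/m² per K.
So ΔT₀ = 12.51/1.894 = 6.60 K.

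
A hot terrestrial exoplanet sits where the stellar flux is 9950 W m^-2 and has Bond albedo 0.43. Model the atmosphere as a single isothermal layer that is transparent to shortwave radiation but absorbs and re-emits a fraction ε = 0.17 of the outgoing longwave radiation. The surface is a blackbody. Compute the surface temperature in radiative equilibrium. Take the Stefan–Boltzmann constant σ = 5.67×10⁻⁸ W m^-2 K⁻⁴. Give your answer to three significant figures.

Effective emission temperature (TOA balance): σT_e⁴ = S(1−α)/4 = 1418 W m^-2 → T_e = 397.7 K.
Surface balance with a leaky layer gives σT_s⁴ = σT_e⁴·2/(2−ε), so T_s = T_e·[2/(2−0.17)]^(1/4) = 406.6 K.

407 kelvin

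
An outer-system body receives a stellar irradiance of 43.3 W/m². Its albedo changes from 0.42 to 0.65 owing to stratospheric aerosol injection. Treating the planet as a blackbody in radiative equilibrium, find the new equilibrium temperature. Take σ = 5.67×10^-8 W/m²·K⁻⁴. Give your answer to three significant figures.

T₂ = [S(1−α₂)/(4σ)]^(1/4) = [43.30·0.35/(4σ)]^(1/4) = 90.41 K.

90.4 K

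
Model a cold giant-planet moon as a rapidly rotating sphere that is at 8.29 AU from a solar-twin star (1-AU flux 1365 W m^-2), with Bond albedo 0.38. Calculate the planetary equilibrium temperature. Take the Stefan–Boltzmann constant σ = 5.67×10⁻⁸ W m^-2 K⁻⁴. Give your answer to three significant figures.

Flux at the orbit: S = 1365/(8.29)² = 19.86 W m^-2.
The planet absorbs (1−α)S over its disc πR² and re-emits over 4πR², so the mean absorbed flux is (1−0.38)·19.86/4 = 3.079 W m^-2.
Set σT⁴ = 3.079 → T = (3.079/σ)^(1/4) = 85.84 K.

85.8 K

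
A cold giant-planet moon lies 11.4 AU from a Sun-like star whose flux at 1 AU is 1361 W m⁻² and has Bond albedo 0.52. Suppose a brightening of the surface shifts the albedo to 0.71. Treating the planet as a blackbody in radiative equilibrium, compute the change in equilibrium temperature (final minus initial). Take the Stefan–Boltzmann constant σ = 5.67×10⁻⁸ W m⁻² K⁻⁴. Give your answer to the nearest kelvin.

Flux at the orbit: S = 1361/(11.4)² = 10.47 W m⁻².
With α = 0.52, T₁ = 68.61 K.
Final:   T₂ = [S(1−0.71)/(4σ)]^(1/4) = 60.49 K.
Change: 60.49 − 68.61 = -8.121 K.

-8 K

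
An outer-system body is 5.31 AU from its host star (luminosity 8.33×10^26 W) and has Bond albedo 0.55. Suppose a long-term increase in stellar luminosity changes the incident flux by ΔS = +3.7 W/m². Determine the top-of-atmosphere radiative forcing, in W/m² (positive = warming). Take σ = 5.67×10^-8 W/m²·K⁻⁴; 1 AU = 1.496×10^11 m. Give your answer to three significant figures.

Orbital distance: d = 5.31 AU = 7.944×10^11 m.
S = L/(4πd²) = 105.0 W/m².
Only a fraction (1−α) is absorbed and it's spread over 4πR², so ΔF = (1−α)ΔS/4 = 0.4162 W/m².

0.416 W/m²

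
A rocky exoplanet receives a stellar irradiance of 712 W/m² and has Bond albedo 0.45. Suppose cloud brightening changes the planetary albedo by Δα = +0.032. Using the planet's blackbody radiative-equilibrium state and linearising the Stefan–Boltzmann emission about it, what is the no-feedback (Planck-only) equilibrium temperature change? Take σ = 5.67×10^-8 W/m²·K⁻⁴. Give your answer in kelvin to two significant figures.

-3.0 K

Reference equilibrium: T_e = [S(1−α)/(4σ)]^(1/4) = 203.8 K.
The change in absorbed flux is Δ[S(1−α)/4] = −SΔα/4 = -5.696 W/m².
Planck response: λ_P = 4σT_e³ = 4·5.67×10⁻⁸·(203.8)³ = 1.921 W/m²/K.
So ΔT₀ = -5.696/1.921 = -2.97 K.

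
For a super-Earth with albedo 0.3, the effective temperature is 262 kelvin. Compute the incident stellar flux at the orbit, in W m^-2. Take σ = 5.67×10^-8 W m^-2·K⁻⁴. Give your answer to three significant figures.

1530 W m^-2

From S(1−α)/4 = σT⁴: S = 4σT⁴/(1−α).
σT⁴ = 5.67×10⁻⁸·(262)⁴ = 267.2 W m^-2.
S = 4·267.2/0.7 = 1527 W m^-2.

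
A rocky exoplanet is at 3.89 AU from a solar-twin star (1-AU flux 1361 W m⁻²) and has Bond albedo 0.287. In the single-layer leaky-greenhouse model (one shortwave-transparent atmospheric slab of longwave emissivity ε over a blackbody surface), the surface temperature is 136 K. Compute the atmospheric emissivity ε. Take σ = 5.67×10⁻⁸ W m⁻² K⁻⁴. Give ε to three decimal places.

0.347

Irradiance scales as 1/d², so S = 1361 W m⁻² × (1/3.89)² = 89.94 W m⁻².
Effective temperature: T_e = [S(1−α)/(4σ)]^(1/4) = 129.7 K.
T_s⁴ = T_e⁴·2/(2−ε) → ε = 2 − 2(T_e/T_s)⁴ = 2 − 2·(129.7/136)⁴ = 0.3470.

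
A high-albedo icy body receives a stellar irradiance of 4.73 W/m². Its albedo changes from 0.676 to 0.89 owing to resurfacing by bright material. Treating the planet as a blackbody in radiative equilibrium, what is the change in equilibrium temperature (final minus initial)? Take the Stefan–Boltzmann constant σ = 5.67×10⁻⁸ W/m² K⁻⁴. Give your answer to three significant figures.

Before: T₁ = [4.730·0.324/(4σ)]^(1/4) = 50.98 K.
Final:   T₂ = [S(1−0.89)/(4σ)]^(1/4) = 38.92 K.
Change: 38.92 − 50.98 = -12.07 K.

-12.1 K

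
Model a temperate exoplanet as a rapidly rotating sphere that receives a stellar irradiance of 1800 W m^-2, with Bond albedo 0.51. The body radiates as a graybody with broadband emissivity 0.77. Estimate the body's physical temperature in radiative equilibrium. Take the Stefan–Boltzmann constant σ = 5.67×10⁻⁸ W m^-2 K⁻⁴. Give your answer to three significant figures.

267 K

The planet absorbs (1−α)S over its disc πR² and re-emits over 4πR², so the mean absorbed flux is (1−0.51)·1800/4 = 220.5 W m^-2.
Equating to εσT⁴ with ε = 0.77: T = (220.5/0.77σ)^(1/4) = 266.6 K.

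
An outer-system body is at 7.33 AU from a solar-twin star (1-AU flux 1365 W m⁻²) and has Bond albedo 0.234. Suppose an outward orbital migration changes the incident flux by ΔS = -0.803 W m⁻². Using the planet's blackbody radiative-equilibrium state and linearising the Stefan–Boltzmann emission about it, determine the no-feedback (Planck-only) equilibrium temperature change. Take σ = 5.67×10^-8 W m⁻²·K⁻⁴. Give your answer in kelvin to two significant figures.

-0.76 K

Flux at the orbit: S = 1365/(7.33)² = 25.41 W m⁻².
Unperturbed T_e = [25.41·(1−0.234)/(4σ)]^¼ = 96.24 K.
ΔF = Δ[S(1−α)]/4 = (1−0.234)·-0.803/4 = -0.1538 W m⁻².
Linearising σT⁴ gives d(σT⁴)/dT = 4σT_e³ = 0.2022 W m⁻² per K.
Hence the no-feedback warming is ΔF/(4σT_e³) = -0.761 K.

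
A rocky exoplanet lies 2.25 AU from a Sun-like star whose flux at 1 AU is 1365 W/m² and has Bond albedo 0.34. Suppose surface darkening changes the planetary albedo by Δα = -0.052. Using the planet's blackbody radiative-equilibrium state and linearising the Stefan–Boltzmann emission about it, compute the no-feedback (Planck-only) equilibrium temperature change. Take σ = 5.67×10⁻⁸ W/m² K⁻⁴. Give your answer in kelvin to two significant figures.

3.3 kelvin

By the inverse-square law, S = 1365/2.25² = 269.6 W/m².
The baseline emission temperature is T_e = 167.4 K.
ΔF = −(S/4)Δα = −(269.6/4)×(-0.052) = 3.505 W/m².
The Planck feedback parameter is 4σT_e³ = 1.063 W/m²/K.
Hence the no-feedback warming is ΔF/(4σT_e³) = 3.30 K.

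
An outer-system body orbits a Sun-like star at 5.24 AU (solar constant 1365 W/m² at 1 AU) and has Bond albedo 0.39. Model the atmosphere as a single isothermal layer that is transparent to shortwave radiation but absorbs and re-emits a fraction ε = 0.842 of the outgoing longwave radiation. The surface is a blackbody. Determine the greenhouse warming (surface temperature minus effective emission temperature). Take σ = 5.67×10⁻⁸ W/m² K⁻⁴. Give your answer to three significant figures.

Flux at the orbit: S = 1365/(5.24)² = 49.71 W/m².
Effective emission temperature (TOA balance): σT_e⁴ = S(1−α)/4 = 7.581 W/m² → T_e = 107.5 K.
Surface balance with a leaky layer gives σT_s⁴ = σT_e⁴·2/(2−ε), so T_s = T_e·[2/(2−0.842)]^(1/4) = 123.3 K.
The atmosphere warms the surface by 15.74 K.

15.7 K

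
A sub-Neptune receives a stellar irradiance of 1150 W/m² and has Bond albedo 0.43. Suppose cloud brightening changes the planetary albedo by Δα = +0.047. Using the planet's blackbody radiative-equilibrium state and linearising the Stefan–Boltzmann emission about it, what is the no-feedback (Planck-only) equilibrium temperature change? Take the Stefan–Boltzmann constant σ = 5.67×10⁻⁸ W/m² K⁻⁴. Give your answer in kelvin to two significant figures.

-4.8 K

Reference equilibrium: T_e = [S(1−α)/(4σ)]^(1/4) = 231.9 K.
The change in absorbed flux is Δ[S(1−α)/4] = −SΔα/4 = -13.51 W/m².
Planck response: λ_P = 4σT_e³ = 4·5.67×10⁻⁸·(231.9)³ = 2.827 W/m²/K.
ΔT₀ = ΔF/λ_P = -13.51/2.827 = -4.78 K.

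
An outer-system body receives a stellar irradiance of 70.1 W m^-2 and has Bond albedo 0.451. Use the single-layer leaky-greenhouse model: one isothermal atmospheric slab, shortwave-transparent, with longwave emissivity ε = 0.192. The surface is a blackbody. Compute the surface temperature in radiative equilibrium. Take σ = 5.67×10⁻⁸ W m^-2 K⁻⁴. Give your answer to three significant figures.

117 K

Effective emission temperature (TOA balance): σT_e⁴ = S(1−α)/4 = 9.621 W m^-2 → T_e = 114.1 K.
For a single slab of emissivity ε, T_s⁴ = 2T_e⁴/(2−ε); thus T_s = 114.1·(1.106)^(1/4) = 117.0 K.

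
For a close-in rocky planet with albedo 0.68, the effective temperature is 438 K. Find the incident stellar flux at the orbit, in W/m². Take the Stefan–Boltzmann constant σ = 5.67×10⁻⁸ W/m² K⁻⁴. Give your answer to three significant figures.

26100 W/m²

From S(1−α)/4 = σT⁴: S = 4σT⁴/(1−α).
σT⁴ = 5.67×10⁻⁸·(438)⁴ = 2087 W/m².
S = 4·2087/0.32 = 26080 W/m².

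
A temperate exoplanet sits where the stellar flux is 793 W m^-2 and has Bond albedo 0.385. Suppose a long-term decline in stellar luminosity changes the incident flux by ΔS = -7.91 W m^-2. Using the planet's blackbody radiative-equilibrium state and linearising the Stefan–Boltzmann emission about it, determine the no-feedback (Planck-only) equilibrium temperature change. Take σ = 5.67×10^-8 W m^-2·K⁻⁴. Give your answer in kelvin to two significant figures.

The baseline emission temperature is T_e = 215.3 K.
ΔF = Δ[S(1−α)]/4 = (1−0.385)·-7.91/4 = -1.216 W m^-2.
The Planck feedback parameter is 4σT_e³ = 2.265 W m^-2/K.
So ΔT₀ = -1.216/2.265 = -0.537 K.

-0.54 K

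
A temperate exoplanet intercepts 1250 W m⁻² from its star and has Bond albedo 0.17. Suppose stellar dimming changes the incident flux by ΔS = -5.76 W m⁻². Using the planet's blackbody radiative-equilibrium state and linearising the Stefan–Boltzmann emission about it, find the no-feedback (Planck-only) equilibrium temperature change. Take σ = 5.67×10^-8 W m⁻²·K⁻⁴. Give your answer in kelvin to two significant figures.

Unperturbed T_e = [1250·(1−0.17)/(4σ)]^¼ = 260.1 K.
ΔF = Δ[S(1−α)]/4 = (1−0.17)·-5.76/4 = -1.195 W m⁻².
Linearising σT⁴ gives d(σT⁴)/dT = 4σT_e³ = 3.989 W m⁻² per K.
So ΔT₀ = -1.195/3.989 = -0.300 K.

-0.30 kelvin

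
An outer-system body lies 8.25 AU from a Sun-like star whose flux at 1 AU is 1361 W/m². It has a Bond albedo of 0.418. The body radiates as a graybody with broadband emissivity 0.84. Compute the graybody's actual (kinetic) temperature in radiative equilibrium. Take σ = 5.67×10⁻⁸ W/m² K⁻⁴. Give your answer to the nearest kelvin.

88 K

Flux at the orbit: S = 1361/(8.25)² = 20.00 W/m².
Absorbed flux (global mean): S(1−α)/4 = 20.00·0.582/4 = 2.909 W/m².
Equating to εσT⁴ with ε = 0.84: T = (2.909/0.84σ)^(1/4) = 88.41 K.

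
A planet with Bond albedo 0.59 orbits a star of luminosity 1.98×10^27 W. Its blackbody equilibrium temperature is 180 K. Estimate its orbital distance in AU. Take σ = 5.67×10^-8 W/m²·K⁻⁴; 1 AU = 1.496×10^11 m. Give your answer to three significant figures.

The flux needed for this T is 4σT⁴/(1−0.59) = 580.7 W/m².
S = L/(4πd²) → d = √(L/4πS) = √(1.98×10^27/(4π·580.7)) = 5.209×10^11 m = 3.482 AU.

3.48 AU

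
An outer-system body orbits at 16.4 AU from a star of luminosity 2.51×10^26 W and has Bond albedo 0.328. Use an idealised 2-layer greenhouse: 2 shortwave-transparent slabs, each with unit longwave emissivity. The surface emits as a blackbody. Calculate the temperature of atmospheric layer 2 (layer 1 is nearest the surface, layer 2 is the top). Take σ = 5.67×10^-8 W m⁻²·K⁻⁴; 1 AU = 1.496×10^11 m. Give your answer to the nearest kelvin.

d = 16.4 × 1.496×10^11 m = 2.453×10^12 m.
S = L/(4πd²) = 3.318 W m⁻².
Top-of-atmosphere balance: σT_e⁴ = S(1−α)/4 = 0.5575 W m⁻² → T_e = 56.00 K.
The net upward flux σT_e⁴ is constant between every pair of levels, so T_k⁴ = (N+1−k)T_e⁴.
T_2 = (1)^(1/4)·56.00 = 56.00 K.

56 kelvin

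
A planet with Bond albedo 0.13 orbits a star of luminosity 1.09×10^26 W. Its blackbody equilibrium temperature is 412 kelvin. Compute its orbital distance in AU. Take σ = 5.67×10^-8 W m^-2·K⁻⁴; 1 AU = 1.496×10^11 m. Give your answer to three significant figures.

0.227 AU

The flux needed for this T is 4σT⁴/(1−0.13) = 7511 W m^-2.
From L = 4πd²S, d = √(1.09×10^26/(4π·7511)) = 3.398×10^10 m = 0.2272 AU.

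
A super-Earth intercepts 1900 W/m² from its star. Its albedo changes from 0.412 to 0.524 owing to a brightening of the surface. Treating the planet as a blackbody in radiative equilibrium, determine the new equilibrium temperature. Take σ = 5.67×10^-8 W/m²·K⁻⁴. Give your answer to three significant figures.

251 K

T₂ = [S(1−α₂)/(4σ)]^(1/4) = [1900·0.476/(4σ)]^(1/4) = 251.3 K.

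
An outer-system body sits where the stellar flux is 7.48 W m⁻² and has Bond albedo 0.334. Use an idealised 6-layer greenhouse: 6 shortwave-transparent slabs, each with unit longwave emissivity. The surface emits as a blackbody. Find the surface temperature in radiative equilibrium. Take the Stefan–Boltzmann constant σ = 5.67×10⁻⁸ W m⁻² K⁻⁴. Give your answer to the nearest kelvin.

OLR = S(1−α)/4 = 1.245 W m⁻²; the top layer radiates at T_e = 68.46 K.
Layer-by-layer balance gives σT_s⁴ = (N+1)σT_e⁴, so T_s = 7^¼·68.46 = 111.4 K.

111 kelvin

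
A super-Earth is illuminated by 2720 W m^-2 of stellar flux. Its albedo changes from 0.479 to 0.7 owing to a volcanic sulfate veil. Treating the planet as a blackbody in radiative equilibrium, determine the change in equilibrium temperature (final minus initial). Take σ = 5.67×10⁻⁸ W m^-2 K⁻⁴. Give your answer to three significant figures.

Before: T₁ = [2720·0.521/(4σ)]^(1/4) = 281.2 K.
After:  T₂ = [2720·0.3/(4σ)]^(1/4) = 244.9 K.
Change: 244.9 − 281.2 = -36.24 K.

-36.2 K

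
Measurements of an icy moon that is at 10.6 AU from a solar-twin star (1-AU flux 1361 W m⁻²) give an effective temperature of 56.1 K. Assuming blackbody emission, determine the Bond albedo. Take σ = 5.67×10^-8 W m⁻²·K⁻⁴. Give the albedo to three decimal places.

Flux at the orbit: S = 1361/(10.6)² = 12.11 W m⁻².
Energy balance: S(1−α)/4 = σT⁴, so 1−α = 4σT⁴/S.
σT⁴ = 0.5616 W m⁻², so 4σT⁴ = 2.246 W m⁻².
Hence α = 1 − 2.246/12.11 = 0.8145.

0.815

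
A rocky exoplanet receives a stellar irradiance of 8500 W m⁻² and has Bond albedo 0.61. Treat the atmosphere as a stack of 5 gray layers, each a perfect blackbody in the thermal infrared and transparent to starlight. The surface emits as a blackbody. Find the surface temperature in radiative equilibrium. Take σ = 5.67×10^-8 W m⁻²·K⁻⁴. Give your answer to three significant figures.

544 K

Top-of-atmosphere balance: σT_e⁴ = S(1−α)/4 = 828.8 W m⁻² → T_e = 347.7 K.
With N = 5 opaque layers, T_s = (N+1)^(1/4)·T_e = 6^(1/4)·347.7 = 544.2 K.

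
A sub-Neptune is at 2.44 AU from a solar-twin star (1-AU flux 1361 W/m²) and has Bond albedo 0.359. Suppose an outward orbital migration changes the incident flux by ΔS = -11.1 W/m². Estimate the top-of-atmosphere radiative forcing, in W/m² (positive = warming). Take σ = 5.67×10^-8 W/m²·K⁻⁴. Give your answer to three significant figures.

Irradiance scales as 1/d², so S = 1361 W/m² × (1/2.44)² = 228.6 W/m².
TOA radiative forcing: ΔF = (1−α)ΔS/4 = 0.641·(-11.1)/4 = -1.779 W/m².

-1.78 W/m²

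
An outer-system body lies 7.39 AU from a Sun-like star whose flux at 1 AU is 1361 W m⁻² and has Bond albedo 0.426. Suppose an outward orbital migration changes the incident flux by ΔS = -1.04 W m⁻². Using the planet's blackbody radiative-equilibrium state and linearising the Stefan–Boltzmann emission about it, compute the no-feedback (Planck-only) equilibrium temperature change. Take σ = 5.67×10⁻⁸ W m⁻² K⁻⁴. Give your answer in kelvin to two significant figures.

By the inverse-square law, S = 1361/7.39² = 24.92 W m⁻².
The baseline emission temperature is T_e = 89.12 K.
ΔF = Δ[S(1−α)]/4 = (1−0.426)·-1.04/4 = -0.1492 W m⁻².
The Planck feedback parameter is 4σT_e³ = 0.1605 W m⁻²/K.
ΔT₀ = ΔF/λ_P = -0.1492/0.1605 = -0.930 K.

-0.93 K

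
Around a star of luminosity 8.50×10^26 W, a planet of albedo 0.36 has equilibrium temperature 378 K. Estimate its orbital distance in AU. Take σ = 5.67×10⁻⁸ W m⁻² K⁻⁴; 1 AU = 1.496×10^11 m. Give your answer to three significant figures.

0.646 AU

Energy balance gives S = 4σT⁴/(1−α) = 7235 W m⁻².
S = L/(4πd²) → d = √(L/4πS) = √(8.50×10^26/(4π·7235)) = 9.669×10^10 m = 0.6463 AU.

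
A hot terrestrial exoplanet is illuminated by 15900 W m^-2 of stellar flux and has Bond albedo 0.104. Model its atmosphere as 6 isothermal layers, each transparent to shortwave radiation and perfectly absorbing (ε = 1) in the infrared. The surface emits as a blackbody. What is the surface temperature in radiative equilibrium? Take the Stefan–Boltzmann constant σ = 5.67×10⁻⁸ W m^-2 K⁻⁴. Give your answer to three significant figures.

814 kelvin

OLR = S(1−α)/4 = 3562 W m^-2; the top layer radiates at T_e = 500.6 K.
With N = 6 opaque layers, T_s = (N+1)^(1/4)·T_e = 7^(1/4)·500.6 = 814.3 K.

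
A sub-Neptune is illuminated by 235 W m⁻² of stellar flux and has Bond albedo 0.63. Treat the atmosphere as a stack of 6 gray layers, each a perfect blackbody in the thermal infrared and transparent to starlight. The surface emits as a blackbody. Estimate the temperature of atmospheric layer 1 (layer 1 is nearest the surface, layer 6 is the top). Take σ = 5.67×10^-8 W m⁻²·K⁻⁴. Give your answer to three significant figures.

219 K

Top-of-atmosphere balance: σT_e⁴ = S(1−α)/4 = 21.74 W m⁻² → T_e = 139.9 K.
In the N-layer model, layer k (counted from the surface) has T_k = (N+1−k)^(1/4)·T_e.
With k = 1: T_1 = (6+1−1)^¼·139.9 K = 219.0 K.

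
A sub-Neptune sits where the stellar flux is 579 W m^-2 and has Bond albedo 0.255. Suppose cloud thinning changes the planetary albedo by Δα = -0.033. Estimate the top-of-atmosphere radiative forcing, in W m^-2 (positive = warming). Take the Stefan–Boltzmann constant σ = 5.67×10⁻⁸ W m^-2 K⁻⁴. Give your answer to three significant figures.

The change in absorbed flux is Δ[S(1−α)/4] = −SΔα/4 = 4.777 W m^-2.

4.78 W m^-2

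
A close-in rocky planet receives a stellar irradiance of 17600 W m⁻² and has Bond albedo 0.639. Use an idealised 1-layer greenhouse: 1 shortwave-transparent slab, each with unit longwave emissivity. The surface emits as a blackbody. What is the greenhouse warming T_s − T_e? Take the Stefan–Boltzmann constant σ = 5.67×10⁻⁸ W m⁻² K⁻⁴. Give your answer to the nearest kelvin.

The effective emission temperature is T_e = [S(1−α)/(4σ)]^¼ = 409.1 K.
Surface: T_s = (2)^¼·T_e = 486.5 K.
So the greenhouse effect raises the surface by 486.5 − 409.1 = 77.41 K.

77 K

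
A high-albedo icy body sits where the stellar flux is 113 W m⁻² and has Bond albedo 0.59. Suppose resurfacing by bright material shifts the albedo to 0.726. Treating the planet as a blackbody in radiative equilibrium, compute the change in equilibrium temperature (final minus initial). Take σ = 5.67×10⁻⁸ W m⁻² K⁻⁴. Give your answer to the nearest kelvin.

-11 K

Before: T₁ = [113.0·0.41/(4σ)]^(1/4) = 119.6 K.
After:  T₂ = [113.0·0.274/(4σ)]^(1/4) = 108.1 K.
Change: 108.1 − 119.6 = -11.46 K.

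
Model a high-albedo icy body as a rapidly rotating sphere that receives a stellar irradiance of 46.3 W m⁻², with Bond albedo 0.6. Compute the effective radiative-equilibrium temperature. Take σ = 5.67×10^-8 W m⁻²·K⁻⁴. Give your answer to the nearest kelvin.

Absorbed flux (global mean): S(1−α)/4 = 46.30·0.4/4 = 4.630 W m⁻².
Balancing against σT⁴: T = (4.630/5.67×10⁻⁸)^(1/4) = 95.06 K.

95 K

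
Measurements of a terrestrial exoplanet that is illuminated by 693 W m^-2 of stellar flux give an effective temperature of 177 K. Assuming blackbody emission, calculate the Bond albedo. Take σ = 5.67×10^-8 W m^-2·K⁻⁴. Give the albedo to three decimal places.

0.679

Energy balance: S(1−α)/4 = σT⁴, so 1−α = 4σT⁴/S.
4σT⁴ = 4·5.67×10⁻⁸·(177)⁴ = 222.6 W m^-2.
1−α = 222.6/693.0 = 0.3212, so α = 0.6788.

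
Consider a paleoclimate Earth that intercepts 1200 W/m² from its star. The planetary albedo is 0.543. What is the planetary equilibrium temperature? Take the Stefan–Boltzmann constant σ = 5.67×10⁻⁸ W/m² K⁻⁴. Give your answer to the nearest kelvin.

222 kelvin

Absorbed flux (global mean): S(1−α)/4 = 1200·0.457/4 = 137.1 W/m².
In equilibrium σT⁴ equals this, so T = 221.7 K.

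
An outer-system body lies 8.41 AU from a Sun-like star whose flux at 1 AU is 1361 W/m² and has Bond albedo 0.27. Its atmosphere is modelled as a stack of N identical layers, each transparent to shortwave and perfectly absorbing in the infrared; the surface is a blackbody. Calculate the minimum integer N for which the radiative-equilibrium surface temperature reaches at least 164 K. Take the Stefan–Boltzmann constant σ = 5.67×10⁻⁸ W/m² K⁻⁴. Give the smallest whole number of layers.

11

By the inverse-square law, S = 1361/8.41² = 19.24 W/m².
OLR = S(1−α)/4 = 3.512 W/m²; the top layer radiates at T_e = 88.71 K.
Need (N+1)T_e⁴ ≥ T_s⁴, i.e. N+1 ≥ (164/88.71)⁴ = 11.680.
The minimum whole number is N = 11.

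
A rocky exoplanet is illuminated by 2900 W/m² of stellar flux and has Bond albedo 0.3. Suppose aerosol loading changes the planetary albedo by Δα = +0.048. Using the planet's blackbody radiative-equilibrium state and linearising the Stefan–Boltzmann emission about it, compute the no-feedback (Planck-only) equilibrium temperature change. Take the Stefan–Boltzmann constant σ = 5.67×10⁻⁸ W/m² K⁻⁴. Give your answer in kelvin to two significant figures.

-5.3 K

The baseline emission temperature is T_e = 307.6 K.
The change in absorbed flux is Δ[S(1−α)/4] = −SΔα/4 = -34.80 W/m².
The Planck feedback parameter is 4σT_e³ = 6.600 W/m²/K.
ΔT₀ = ΔF/λ_P = -34.80/6.600 = -5.27 K.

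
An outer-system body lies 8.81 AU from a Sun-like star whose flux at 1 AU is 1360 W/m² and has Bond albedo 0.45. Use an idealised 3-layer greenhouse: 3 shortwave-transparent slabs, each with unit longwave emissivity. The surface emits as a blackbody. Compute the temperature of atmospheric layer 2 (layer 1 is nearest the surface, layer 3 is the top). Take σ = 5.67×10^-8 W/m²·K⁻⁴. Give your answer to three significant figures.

96.0 K

Irradiance scales as 1/d², so S = 1360 W/m² × (1/8.81)² = 17.52 W/m².
Top-of-atmosphere balance: σT_e⁴ = S(1−α)/4 = 2.409 W/m² → T_e = 80.74 K.
Each opaque layer satisfies 2T_j⁴ = T_{j−1}⁴ + T_{j+1}⁴, giving T_k⁴ = (N+1−k)T_e⁴.
With k = 2: T_2 = (3+1−2)^¼·80.74 K = 96.01 K.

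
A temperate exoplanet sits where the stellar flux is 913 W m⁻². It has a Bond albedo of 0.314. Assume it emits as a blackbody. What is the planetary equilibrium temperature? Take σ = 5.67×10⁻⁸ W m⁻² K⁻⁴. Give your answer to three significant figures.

229 K

Absorbed flux (global mean): S(1−α)/4 = 913.0·0.686/4 = 156.6 W m⁻².
Set σT⁴ = 156.6 → T = (156.6/σ)^(1/4) = 229.2 K.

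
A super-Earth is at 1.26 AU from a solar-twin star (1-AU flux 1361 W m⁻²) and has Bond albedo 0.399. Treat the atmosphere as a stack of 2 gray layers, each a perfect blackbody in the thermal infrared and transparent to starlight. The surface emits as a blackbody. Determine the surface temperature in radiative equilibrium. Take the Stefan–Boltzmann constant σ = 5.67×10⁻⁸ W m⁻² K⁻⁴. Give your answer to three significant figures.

287 K

Flux at the orbit: S = 1361/(1.26)² = 857.3 W m⁻².
OLR = S(1−α)/4 = 128.8 W m⁻²; the top layer radiates at T_e = 218.3 K.
For an N-layer opaque stack, T_s⁴ = (N+1)T_e⁴, hence T_s = (3)^(1/4)×218.3 K = 287.3 K.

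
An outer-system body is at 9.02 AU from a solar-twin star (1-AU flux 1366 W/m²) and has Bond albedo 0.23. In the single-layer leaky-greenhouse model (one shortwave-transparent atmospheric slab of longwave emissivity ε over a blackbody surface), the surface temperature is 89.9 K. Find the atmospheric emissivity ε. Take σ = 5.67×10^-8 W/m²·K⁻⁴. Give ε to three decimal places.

Irradiance scales as 1/d², so S = 1366 W/m² × (1/9.02)² = 16.79 W/m².
TOA balance gives T_e = 86.89 K.
T_s⁴ = T_e⁴·2/(2−ε) → ε = 2 − 2(T_e/T_s)⁴ = 2 − 2·(86.89/89.9)⁴ = 0.2547.

0.255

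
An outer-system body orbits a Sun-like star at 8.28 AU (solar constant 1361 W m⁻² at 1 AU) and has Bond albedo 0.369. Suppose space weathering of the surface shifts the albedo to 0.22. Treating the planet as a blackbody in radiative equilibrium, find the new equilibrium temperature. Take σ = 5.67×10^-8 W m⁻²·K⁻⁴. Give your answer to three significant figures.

By the inverse-square law, S = 1361/8.28² = 19.85 W m⁻².
T₂ = [S(1−α₂)/(4σ)]^(1/4) = [19.85·0.78/(4σ)]^(1/4) = 90.90 K.

90.9 K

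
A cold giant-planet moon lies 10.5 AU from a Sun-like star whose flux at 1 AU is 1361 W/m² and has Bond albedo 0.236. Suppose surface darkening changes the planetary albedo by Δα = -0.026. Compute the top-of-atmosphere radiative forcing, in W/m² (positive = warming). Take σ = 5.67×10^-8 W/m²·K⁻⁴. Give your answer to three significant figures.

0.0802 W/m²

Flux at the orbit: S = 1361/(10.5)² = 12.34 W/m².
The change in absorbed flux is Δ[S(1−α)/4] = −SΔα/4 = 0.08024 W/m².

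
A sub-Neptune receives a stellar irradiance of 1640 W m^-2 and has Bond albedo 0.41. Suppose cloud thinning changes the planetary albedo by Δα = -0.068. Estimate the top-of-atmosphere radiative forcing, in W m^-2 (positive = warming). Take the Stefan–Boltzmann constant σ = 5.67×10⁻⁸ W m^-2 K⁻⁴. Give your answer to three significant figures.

ΔF = −(S/4)Δα = −(1640/4)×(-0.068) = 27.88 W m^-2.

27.9 W m^-2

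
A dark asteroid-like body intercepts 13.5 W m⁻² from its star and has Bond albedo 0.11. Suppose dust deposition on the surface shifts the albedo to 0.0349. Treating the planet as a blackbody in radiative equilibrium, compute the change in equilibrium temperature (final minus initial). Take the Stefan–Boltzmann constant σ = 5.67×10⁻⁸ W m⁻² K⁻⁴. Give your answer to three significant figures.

1.75 kelvin

With α = 0.11, T₁ = 85.31 K.
With α = 0.0349, T₂ = 87.06 K.
ΔT = T₂ − T₁ = 1.745 K.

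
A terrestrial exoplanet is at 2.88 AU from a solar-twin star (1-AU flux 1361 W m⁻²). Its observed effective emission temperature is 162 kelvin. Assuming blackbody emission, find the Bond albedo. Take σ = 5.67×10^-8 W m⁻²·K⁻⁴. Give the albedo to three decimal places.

Flux at the orbit: S = 1361/(2.88)² = 164.1 W m⁻².
Energy balance: S(1−α)/4 = σT⁴, so 1−α = 4σT⁴/S.
4σT⁴ = 4·5.67×10⁻⁸·(162)⁴ = 156.2 W m⁻².
1−α = 156.2/164.1 = 0.9520, so α = 0.0480.

0.048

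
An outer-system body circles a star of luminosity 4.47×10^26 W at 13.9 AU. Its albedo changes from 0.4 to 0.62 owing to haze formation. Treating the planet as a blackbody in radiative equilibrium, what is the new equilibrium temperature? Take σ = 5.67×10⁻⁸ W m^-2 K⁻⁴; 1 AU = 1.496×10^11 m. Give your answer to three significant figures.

60.9 K

d = 13.9 × 1.496×10^11 m = 2.079×10^12 m.
Spreading L over a sphere of radius d: S = 4.47×10^26/(4π·2.08×10^12²) = 8.226 W m^-2.
With the new albedo, S(1−α₂)/4 = 0.7815 W m^-2, so T₂ = 60.93 K.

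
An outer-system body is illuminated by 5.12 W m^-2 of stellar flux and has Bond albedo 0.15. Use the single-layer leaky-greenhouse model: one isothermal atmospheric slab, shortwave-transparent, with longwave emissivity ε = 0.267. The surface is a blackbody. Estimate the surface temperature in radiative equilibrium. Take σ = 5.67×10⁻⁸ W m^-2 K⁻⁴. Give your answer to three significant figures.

68.6 K

At the top of the atmosphere, σT_e⁴ = S(1−α)/4 = 1.088 W m^-2, giving T_e = 66.19 K.
The surface balance (absorbed SW + ε·downward IR = σT_s⁴) with T_a⁴ = T_s⁴/2 reduces to T_s = T_e·[2/(2−ε)]^¼ = 68.60 K.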